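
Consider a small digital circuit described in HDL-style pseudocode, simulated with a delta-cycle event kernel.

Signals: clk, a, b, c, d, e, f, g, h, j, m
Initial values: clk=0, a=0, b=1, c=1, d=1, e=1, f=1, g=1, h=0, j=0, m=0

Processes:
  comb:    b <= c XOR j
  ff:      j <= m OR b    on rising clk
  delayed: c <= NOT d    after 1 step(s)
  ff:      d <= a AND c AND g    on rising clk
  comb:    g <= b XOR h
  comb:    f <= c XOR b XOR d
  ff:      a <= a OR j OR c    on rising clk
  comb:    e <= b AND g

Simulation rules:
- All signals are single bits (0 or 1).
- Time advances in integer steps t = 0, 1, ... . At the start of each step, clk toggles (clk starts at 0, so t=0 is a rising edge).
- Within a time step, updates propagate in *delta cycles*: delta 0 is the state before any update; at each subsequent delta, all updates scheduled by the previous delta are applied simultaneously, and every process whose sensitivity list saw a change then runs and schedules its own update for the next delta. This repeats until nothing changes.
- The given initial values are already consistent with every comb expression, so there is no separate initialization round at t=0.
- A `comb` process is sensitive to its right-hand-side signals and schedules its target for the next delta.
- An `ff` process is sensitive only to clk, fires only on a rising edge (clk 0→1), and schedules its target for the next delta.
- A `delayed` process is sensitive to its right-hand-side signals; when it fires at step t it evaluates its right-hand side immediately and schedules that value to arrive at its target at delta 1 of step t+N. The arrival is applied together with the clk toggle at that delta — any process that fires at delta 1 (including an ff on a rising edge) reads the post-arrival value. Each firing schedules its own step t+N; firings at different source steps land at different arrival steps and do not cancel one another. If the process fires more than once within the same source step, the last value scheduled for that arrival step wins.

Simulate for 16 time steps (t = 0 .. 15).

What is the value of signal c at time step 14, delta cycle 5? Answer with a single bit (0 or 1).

1

t0.Δ0 e=1 clk=0 m=0 f=1 d=1 j=0 c=1 a=0 h=0 g=1 b=1
t0.Δ1 e=1 clk=1 m=0 f=1 d=1 j=0 c=1 a=0 h=0 g=1 b=1
t0.Δ2 e=1 clk=1 m=0 f=1 d=0 j=1 c=1 a=1 h=0 g=1 b=1
t0.Δ3 e=1 clk=1 m=0 f=0 d=0 j=1 c=1 a=1 h=0 g=1 b=0
t0.Δ4 e=0 clk=1 m=0 f=1 d=0 j=1 c=1 a=1 h=0 g=0 b=0
t1.Δ0 e=0 clk=1 m=0 f=1 d=0 j=1 c=1 a=1 h=0 g=0 b=0
t1.Δ1 e=0 clk=0 m=0 f=1 d=0 j=1 c=1 a=1 h=0 g=0 b=0
t2.Δ0 e=0 clk=0 m=0 f=1 d=0 j=1 c=1 a=1 h=0 g=0 b=0
t2.Δ1 e=0 clk=1 m=0 f=1 d=0 j=1 c=1 a=1 h=0 g=0 b=0
t2.Δ2 e=0 clk=1 m=0 f=1 d=0 j=0 c=1 a=1 h=0 g=0 b=0
t2.Δ3 e=0 clk=1 m=0 f=1 d=0 j=0 c=1 a=1 h=0 g=0 b=1
t2.Δ4 e=0 clk=1 m=0 f=0 d=0 j=0 c=1 a=1 h=0 g=1 b=1
t2.Δ5 e=1 clk=1 m=0 f=0 d=0 j=0 c=1 a=1 h=0 g=1 b=1
t3.Δ0 e=1 clk=1 m=0 f=0 d=0 j=0 c=1 a=1 h=0 g=1 b=1
t3.Δ1 e=1 clk=0 m=0 f=0 d=0 j=0 c=1 a=1 h=0 g=1 b=1
t4.Δ0 e=1 clk=0 m=0 f=0 d=0 j=0 c=1 a=1 h=0 g=1 b=1
t4.Δ1 e=1 clk=1 m=0 f=0 d=0 j=0 c=1 a=1 h=0 g=1 b=1
t4.Δ2 e=1 clk=1 m=0 f=0 d=1 j=1 c=1 a=1 h=0 g=1 b=1
t4.Δ3 e=1 clk=1 m=0 f=1 d=1 j=1 c=1 a=1 h=0 g=1 b=0
t4.Δ4 e=0 clk=1 m=0 f=0 d=1 j=1 c=1 a=1 h=0 g=0 b=0
t5.Δ0 e=0 clk=1 m=0 f=0 d=1 j=1 c=1 a=1 h=0 g=0 b=0
t5.Δ1 e=0 clk=0 m=0 f=0 d=1 j=1 c=0 a=1 h=0 g=0 b=0
t5.Δ2 e=0 clk=0 m=0 f=1 d=1 j=1 c=0 a=1 h=0 g=0 b=1
t5.Δ3 e=0 clk=0 m=0 f=0 d=1 j=1 c=0 a=1 h=0 g=1 b=1
t5.Δ4 e=1 clk=0 m=0 f=0 d=1 j=1 c=0 a=1 h=0 g=1 b=1
t6.Δ0 e=1 clk=0 m=0 f=0 d=1 j=1 c=0 a=1 h=0 g=1 b=1
t6.Δ1 e=1 clk=1 m=0 f=0 d=1 j=1 c=0 a=1 h=0 g=1 b=1
t6.Δ2 e=1 clk=1 m=0 f=0 d=0 j=1 c=0 a=1 h=0 g=1 b=1
t6.Δ3 e=1 clk=1 m=0 f=1 d=0 j=1 c=0 a=1 h=0 g=1 b=1
t7.Δ0 e=1 clk=1 m=0 f=1 d=0 j=1 c=0 a=1 h=0 g=1 b=1
t7.Δ1 e=1 clk=0 m=0 f=1 d=0 j=1 c=1 a=1 h=0 g=1 b=1
t7.Δ2 e=1 clk=0 m=0 f=0 d=0 j=1 c=1 a=1 h=0 g=1 b=0
t7.Δ3 e=0 clk=0 m=0 f=1 d=0 j=1 c=1 a=1 h=0 g=0 b=0
t8.Δ0 e=0 clk=0 m=0 f=1 d=0 j=1 c=1 a=1 h=0 g=0 b=0
t8.Δ1 e=0 clk=1 m=0 f=1 d=0 j=1 c=1 a=1 h=0 g=0 b=0
t8.Δ2 e=0 clk=1 m=0 f=1 d=0 j=0 c=1 a=1 h=0 g=0 b=0
t8.Δ3 e=0 clk=1 m=0 f=1 d=0 j=0 c=1 a=1 h=0 g=0 b=1
t8.Δ4 e=0 clk=1 m=0 f=0 d=0 j=0 c=1 a=1 h=0 g=1 b=1
t8.Δ5 e=1 clk=1 m=0 f=0 d=0 j=0 c=1 a=1 h=0 g=1 b=1
t9.Δ0 e=1 clk=1 m=0 f=0 d=0 j=0 c=1 a=1 h=0 g=1 b=1
t9.Δ1 e=1 clk=0 m=0 f=0 d=0 j=0 c=1 a=1 h=0 g=1 b=1
t10.Δ0 e=1 clk=0 m=0 f=0 d=0 j=0 c=1 a=1 h=0 g=1 b=1
t10.Δ1 e=1 clk=1 m=0 f=0 d=0 j=0 c=1 a=1 h=0 g=1 b=1
t10.Δ2 e=1 clk=1 m=0 f=0 d=1 j=1 c=1 a=1 h=0 g=1 b=1
t10.Δ3 e=1 clk=1 m=0 f=1 d=1 j=1 c=1 a=1 h=0 g=1 b=0
t10.Δ4 e=0 clk=1 m=0 f=0 d=1 j=1 c=1 a=1 h=0 g=0 b=0
t11.Δ0 e=0 clk=1 m=0 f=0 d=1 j=1 c=1 a=1 h=0 g=0 b=0
t11.Δ1 e=0 clk=0 m=0 f=0 d=1 j=1 c=0 a=1 h=0 g=0 b=0
t11.Δ2 e=0 clk=0 m=0 f=1 d=1 j=1 c=0 a=1 h=0 g=0 b=1
t11.Δ3 e=0 clk=0 m=0 f=0 d=1 j=1 c=0 a=1 h=0 g=1 b=1
t11.Δ4 e=1 clk=0 m=0 f=0 d=1 j=1 c=0 a=1 h=0 g=1 b=1
t12.Δ0 e=1 clk=0 m=0 f=0 d=1 j=1 c=0 a=1 h=0 g=1 b=1
t12.Δ1 e=1 clk=1 m=0 f=0 d=1 j=1 c=0 a=1 h=0 g=1 b=1
t12.Δ2 e=1 clk=1 m=0 f=0 d=0 j=1 c=0 a=1 h=0 g=1 b=1
t12.Δ3 e=1 clk=1 m=0 f=1 d=0 j=1 c=0 a=1 h=0 g=1 b=1
t13.Δ0 e=1 clk=1 m=0 f=1 d=0 j=1 c=0 a=1 h=0 g=1 b=1
t13.Δ1 e=1 clk=0 m=0 f=1 d=0 j=1 c=1 a=1 h=0 g=1 b=1
t13.Δ2 e=1 clk=0 m=0 f=0 d=0 j=1 c=1 a=1 h=0 g=1 b=0
t13.Δ3 e=0 clk=0 m=0 f=1 d=0 j=1 c=1 a=1 h=0 g=0 b=0
t14.Δ0 e=0 clk=0 m=0 f=1 d=0 j=1 c=1 a=1 h=0 g=0 b=0
t14.Δ1 e=0 clk=1 m=0 f=1 d=0 j=1 c=1 a=1 h=0 g=0 b=0
t14.Δ2 e=0 clk=1 m=0 f=1 d=0 j=0 c=1 a=1 h=0 g=0 b=0
t14.Δ3 e=0 clk=1 m=0 f=1 d=0 j=0 c=1 a=1 h=0 g=0 b=1
t14.Δ4 e=0 clk=1 m=0 f=0 d=0 j=0 c=1 a=1 h=0 g=1 b=1
t14.Δ5 e=1 clk=1 m=0 f=0 d=0 j=0 c=1 a=1 h=0 g=1 b=1
t15.Δ0 e=1 clk=1 m=0 f=0 d=0 j=0 c=1 a=1 h=0 g=1 b=1
t15.Δ1 e=1 clk=0 m=0 f=0 d=0 j=0 c=1 a=1 h=0 g=1 b=1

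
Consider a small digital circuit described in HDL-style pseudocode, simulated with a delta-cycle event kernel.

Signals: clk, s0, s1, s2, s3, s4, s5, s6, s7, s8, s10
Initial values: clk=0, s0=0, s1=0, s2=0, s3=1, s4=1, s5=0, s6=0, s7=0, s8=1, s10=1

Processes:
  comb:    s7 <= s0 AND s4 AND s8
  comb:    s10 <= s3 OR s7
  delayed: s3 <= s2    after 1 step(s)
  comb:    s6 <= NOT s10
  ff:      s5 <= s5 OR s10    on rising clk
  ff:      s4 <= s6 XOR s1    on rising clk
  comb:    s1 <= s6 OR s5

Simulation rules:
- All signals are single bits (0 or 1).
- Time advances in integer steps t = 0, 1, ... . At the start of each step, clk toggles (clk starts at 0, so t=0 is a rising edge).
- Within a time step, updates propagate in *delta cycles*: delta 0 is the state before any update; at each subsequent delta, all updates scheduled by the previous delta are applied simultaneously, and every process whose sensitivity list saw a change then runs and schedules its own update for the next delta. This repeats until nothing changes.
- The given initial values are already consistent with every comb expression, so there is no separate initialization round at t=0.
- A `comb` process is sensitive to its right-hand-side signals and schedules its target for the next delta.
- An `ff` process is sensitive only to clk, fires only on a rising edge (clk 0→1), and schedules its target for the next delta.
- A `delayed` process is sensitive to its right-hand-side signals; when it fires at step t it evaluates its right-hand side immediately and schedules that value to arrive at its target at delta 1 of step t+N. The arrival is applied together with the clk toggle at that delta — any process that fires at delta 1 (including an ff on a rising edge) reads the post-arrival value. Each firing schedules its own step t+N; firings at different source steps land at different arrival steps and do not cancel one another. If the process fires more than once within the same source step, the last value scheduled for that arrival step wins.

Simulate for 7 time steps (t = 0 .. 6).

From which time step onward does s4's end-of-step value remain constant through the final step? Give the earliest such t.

2

t0.Δ0 s3=1 s6=0 s0=0 clk=0 s5=0 s4=1 s10=1 s7=0 s2=0 s1=0 s8=1
t0.Δ1 s3=1 s6=0 s0=0 clk=1 s5=0 s4=1 s10=1 s7=0 s2=0 s1=0 s8=1
t0.Δ2 s3=1 s6=0 s0=0 clk=1 s5=1 s4=0 s10=1 s7=0 s2=0 s1=0 s8=1
t0.Δ3 s3=1 s6=0 s0=0 clk=1 s5=1 s4=0 s10=1 s7=0 s2=0 s1=1 s8=1
t1.Δ0 s3=1 s6=0 s0=0 clk=1 s5=1 s4=0 s10=1 s7=0 s2=0 s1=1 s8=1
t1.Δ1 s3=1 s6=0 s0=0 clk=0 s5=1 s4=0 s10=1 s7=0 s2=0 s1=1 s8=1
t2.Δ0 s3=1 s6=0 s0=0 clk=0 s5=1 s4=0 s10=1 s7=0 s2=0 s1=1 s8=1
t2.Δ1 s3=1 s6=0 s0=0 clk=1 s5=1 s4=0 s10=1 s7=0 s2=0 s1=1 s8=1
t2.Δ2 s3=1 s6=0 s0=0 clk=1 s5=1 s4=1 s10=1 s7=0 s2=0 s1=1 s8=1
t3.Δ0 s3=1 s6=0 s0=0 clk=1 s5=1 s4=1 s10=1 s7=0 s2=0 s1=1 s8=1
t3.Δ1 s3=1 s6=0 s0=0 clk=0 s5=1 s4=1 s10=1 s7=0 s2=0 s1=1 s8=1
t4.Δ0 s3=1 s6=0 s0=0 clk=0 s5=1 s4=1 s10=1 s7=0 s2=0 s1=1 s8=1
t4.Δ1 s3=1 s6=0 s0=0 clk=1 s5=1 s4=1 s10=1 s7=0 s2=0 s1=1 s8=1
t5.Δ0 s3=1 s6=0 s0=0 clk=1 s5=1 s4=1 s10=1 s7=0 s2=0 s1=1 s8=1
t5.Δ1 s3=1 s6=0 s0=0 clk=0 s5=1 s4=1 s10=1 s7=0 s2=0 s1=1 s8=1
t6.Δ0 s3=1 s6=0 s0=0 clk=0 s5=1 s4=1 s10=1 s7=0 s2=0 s1=1 s8=1
t6.Δ1 s3=1 s6=0 s0=0 clk=1 s5=1 s4=1 s10=1 s7=0 s2=0 s1=1 s8=1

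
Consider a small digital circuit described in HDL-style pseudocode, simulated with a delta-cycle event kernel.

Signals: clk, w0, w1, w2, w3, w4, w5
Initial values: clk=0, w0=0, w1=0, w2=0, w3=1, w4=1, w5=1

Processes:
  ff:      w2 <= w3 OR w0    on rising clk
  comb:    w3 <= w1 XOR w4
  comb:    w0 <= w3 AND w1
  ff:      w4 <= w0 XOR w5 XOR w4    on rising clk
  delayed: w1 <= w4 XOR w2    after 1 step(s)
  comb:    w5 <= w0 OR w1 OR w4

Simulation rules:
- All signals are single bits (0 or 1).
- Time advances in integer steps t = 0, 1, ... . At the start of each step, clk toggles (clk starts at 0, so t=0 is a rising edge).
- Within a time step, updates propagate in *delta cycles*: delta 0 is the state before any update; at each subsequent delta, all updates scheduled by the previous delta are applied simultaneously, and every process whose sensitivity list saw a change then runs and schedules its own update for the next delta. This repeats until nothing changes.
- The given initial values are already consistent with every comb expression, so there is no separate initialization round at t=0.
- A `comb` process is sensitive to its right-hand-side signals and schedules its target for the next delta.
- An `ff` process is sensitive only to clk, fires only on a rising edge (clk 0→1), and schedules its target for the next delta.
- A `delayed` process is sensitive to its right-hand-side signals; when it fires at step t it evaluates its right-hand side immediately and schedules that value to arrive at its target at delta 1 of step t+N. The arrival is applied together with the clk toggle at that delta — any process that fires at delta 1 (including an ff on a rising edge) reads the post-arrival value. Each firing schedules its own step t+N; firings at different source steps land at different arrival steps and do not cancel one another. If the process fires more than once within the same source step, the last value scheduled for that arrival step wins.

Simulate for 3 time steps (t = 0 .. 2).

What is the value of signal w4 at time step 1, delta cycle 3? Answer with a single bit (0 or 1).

t0.Δ0 w5=1 w3=1 clk=0 w0=0 w4=1 w2=0 w1=0
t0.Δ1 w5=1 w3=1 clk=1 w0=0 w4=1 w2=0 w1=0
t0.Δ2 w5=1 w3=1 clk=1 w0=0 w4=0 w2=1 w1=0
t0.Δ3 w5=0 w3=0 clk=1 w0=0 w4=0 w2=1 w1=0
t1.Δ0 w5=0 w3=0 clk=1 w0=0 w4=0 w2=1 w1=0
t1.Δ1 w5=0 w3=0 clk=0 w0=0 w4=0 w2=1 w1=1
t1.Δ2 w5=1 w3=1 clk=0 w0=0 w4=0 w2=1 w1=1
t1.Δ3 w5=1 w3=1 clk=0 w0=1 w4=0 w2=1 w1=1
t2.Δ0 w5=1 w3=1 clk=0 w0=1 w4=0 w2=1 w1=1
t2.Δ1 w5=1 w3=1 clk=1 w0=1 w4=0 w2=1 w1=1

0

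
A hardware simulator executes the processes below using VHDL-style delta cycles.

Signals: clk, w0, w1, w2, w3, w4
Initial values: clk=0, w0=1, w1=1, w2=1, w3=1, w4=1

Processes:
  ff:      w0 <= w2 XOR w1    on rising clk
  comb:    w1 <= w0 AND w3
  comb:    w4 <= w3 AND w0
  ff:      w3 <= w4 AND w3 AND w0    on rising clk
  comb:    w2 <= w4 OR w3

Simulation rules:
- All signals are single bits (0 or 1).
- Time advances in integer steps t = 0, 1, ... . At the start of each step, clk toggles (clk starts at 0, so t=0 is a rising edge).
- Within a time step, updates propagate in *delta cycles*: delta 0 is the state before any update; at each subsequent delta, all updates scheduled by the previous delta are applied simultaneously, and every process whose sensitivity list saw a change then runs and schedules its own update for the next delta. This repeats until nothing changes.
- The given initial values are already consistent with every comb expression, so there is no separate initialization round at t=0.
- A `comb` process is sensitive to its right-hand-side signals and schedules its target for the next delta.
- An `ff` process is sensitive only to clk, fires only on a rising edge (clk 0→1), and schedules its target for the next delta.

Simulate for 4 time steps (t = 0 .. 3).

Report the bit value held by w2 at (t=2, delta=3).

[bits: w3,w4,w0,w2,clk,w1]
t=0: Δ0=111101 Δ1=111111 Δ2=110111 Δ3=100110 | 3Δ
t=1: Δ0=100110 Δ1=100100 | 1Δ
t=2: Δ0=100100 Δ1=100110 Δ2=001110 Δ3=001010 | 3Δ
t=3: Δ0=001010 Δ1=001000 | 1Δ

0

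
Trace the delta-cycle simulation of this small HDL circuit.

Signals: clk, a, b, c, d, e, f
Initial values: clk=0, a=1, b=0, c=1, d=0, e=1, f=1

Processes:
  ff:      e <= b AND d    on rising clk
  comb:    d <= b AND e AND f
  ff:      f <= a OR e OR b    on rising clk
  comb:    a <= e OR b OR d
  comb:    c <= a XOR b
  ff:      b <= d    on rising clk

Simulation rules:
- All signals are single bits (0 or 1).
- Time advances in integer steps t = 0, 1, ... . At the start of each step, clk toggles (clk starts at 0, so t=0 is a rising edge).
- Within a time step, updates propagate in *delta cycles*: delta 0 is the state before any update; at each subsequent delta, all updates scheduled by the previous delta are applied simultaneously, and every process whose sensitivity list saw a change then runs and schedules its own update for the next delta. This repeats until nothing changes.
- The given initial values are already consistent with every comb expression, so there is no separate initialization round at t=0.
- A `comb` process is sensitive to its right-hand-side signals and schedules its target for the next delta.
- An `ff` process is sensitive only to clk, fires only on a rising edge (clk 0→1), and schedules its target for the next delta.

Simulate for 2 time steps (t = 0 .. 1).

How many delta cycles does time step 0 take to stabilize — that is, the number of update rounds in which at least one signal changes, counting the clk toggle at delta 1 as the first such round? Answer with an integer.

4

[bits: f,d,a,clk,c,e,b]
t=0: Δ0=1010110 Δ1=1011110 Δ2=1011100 Δ3=1001100 Δ4=1001000 | 4Δ
t=1: Δ0=1001000 Δ1=1000000 | 1Δ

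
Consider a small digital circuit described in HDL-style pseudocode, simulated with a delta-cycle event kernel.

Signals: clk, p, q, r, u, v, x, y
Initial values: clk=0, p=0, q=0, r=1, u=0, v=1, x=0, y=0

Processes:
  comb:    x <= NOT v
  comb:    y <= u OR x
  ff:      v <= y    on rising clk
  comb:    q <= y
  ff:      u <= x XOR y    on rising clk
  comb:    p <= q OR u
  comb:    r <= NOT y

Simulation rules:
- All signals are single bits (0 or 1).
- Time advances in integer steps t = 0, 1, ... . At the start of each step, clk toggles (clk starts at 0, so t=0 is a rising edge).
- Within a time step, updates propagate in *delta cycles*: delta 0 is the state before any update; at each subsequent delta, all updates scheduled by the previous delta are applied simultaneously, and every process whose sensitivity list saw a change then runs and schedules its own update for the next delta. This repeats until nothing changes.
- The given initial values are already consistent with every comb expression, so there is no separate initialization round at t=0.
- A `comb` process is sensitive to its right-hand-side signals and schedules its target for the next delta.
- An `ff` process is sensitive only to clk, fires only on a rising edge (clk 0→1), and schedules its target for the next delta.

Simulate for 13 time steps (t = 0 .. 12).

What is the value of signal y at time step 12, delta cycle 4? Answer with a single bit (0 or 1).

1

t0.Δ0 r=1 x=0 y=0 u=0 v=1 clk=0 q=0 p=0
t0.Δ1 r=1 x=0 y=0 u=0 v=1 clk=1 q=0 p=0
t0.Δ2 r=1 x=0 y=0 u=0 v=0 clk=1 q=0 p=0
t0.Δ3 r=1 x=1 y=0 u=0 v=0 clk=1 q=0 p=0
t0.Δ4 r=1 x=1 y=1 u=0 v=0 clk=1 q=0 p=0
t0.Δ5 r=0 x=1 y=1 u=0 v=0 clk=1 q=1 p=0
t0.Δ6 r=0 x=1 y=1 u=0 v=0 clk=1 q=1 p=1
t1.Δ0 r=0 x=1 y=1 u=0 v=0 clk=1 q=1 p=1
t1.Δ1 r=0 x=1 y=1 u=0 v=0 clk=0 q=1 p=1
t2.Δ0 r=0 x=1 y=1 u=0 v=0 clk=0 q=1 p=1
t2.Δ1 r=0 x=1 y=1 u=0 v=0 clk=1 q=1 p=1
t2.Δ2 r=0 x=1 y=1 u=0 v=1 clk=1 q=1 p=1
t2.Δ3 r=0 x=0 y=1 u=0 v=1 clk=1 q=1 p=1
t2.Δ4 r=0 x=0 y=0 u=0 v=1 clk=1 q=1 p=1
t2.Δ5 r=1 x=0 y=0 u=0 v=1 clk=1 q=0 p=1
t2.Δ6 r=1 x=0 y=0 u=0 v=1 clk=1 q=0 p=0
t3.Δ0 r=1 x=0 y=0 u=0 v=1 clk=1 q=0 p=0
t3.Δ1 r=1 x=0 y=0 u=0 v=1 clk=0 q=0 p=0
t4.Δ0 r=1 x=0 y=0 u=0 v=1 clk=0 q=0 p=0
t4.Δ1 r=1 x=0 y=0 u=0 v=1 clk=1 q=0 p=0
t4.Δ2 r=1 x=0 y=0 u=0 v=0 clk=1 q=0 p=0
t4.Δ3 r=1 x=1 y=0 u=0 v=0 clk=1 q=0 p=0
t4.Δ4 r=1 x=1 y=1 u=0 v=0 clk=1 q=0 p=0
t4.Δ5 r=0 x=1 y=1 u=0 v=0 clk=1 q=1 p=0
t4.Δ6 r=0 x=1 y=1 u=0 v=0 clk=1 q=1 p=1
t5.Δ0 r=0 x=1 y=1 u=0 v=0 clk=1 q=1 p=1
t5.Δ1 r=0 x=1 y=1 u=0 v=0 clk=0 q=1 p=1
t6.Δ0 r=0 x=1 y=1 u=0 v=0 clk=0 q=1 p=1
t6.Δ1 r=0 x=1 y=1 u=0 v=0 clk=1 q=1 p=1
t6.Δ2 r=0 x=1 y=1 u=0 v=1 clk=1 q=1 p=1
t6.Δ3 r=0 x=0 y=1 u=0 v=1 clk=1 q=1 p=1
t6.Δ4 r=0 x=0 y=0 u=0 v=1 clk=1 q=1 p=1
t6.Δ5 r=1 x=0 y=0 u=0 v=1 clk=1 q=0 p=1
t6.Δ6 r=1 x=0 y=0 u=0 v=1 clk=1 q=0 p=0
t7.Δ0 r=1 x=0 y=0 u=0 v=1 clk=1 q=0 p=0
t7.Δ1 r=1 x=0 y=0 u=0 v=1 clk=0 q=0 p=0
t8.Δ0 r=1 x=0 y=0 u=0 v=1 clk=0 q=0 p=0
t8.Δ1 r=1 x=0 y=0 u=0 v=1 clk=1 q=0 p=0
t8.Δ2 r=1 x=0 y=0 u=0 v=0 clk=1 q=0 p=0
t8.Δ3 r=1 x=1 y=0 u=0 v=0 clk=1 q=0 p=0
t8.Δ4 r=1 x=1 y=1 u=0 v=0 clk=1 q=0 p=0
t8.Δ5 r=0 x=1 y=1 u=0 v=0 clk=1 q=1 p=0
t8.Δ6 r=0 x=1 y=1 u=0 v=0 clk=1 q=1 p=1
t9.Δ0 r=0 x=1 y=1 u=0 v=0 clk=1 q=1 p=1
t9.Δ1 r=0 x=1 y=1 u=0 v=0 clk=0 q=1 p=1
t10.Δ0 r=0 x=1 y=1 u=0 v=0 clk=0 q=1 p=1
t10.Δ1 r=0 x=1 y=1 u=0 v=0 clk=1 q=1 p=1
t10.Δ2 r=0 x=1 y=1 u=0 v=1 clk=1 q=1 p=1
t10.Δ3 r=0 x=0 y=1 u=0 v=1 clk=1 q=1 p=1
t10.Δ4 r=0 x=0 y=0 u=0 v=1 clk=1 q=1 p=1
t10.Δ5 r=1 x=0 y=0 u=0 v=1 clk=1 q=0 p=1
t10.Δ6 r=1 x=0 y=0 u=0 v=1 clk=1 q=0 p=0
t11.Δ0 r=1 x=0 y=0 u=0 v=1 clk=1 q=0 p=0
t11.Δ1 r=1 x=0 y=0 u=0 v=1 clk=0 q=0 p=0
t12.Δ0 r=1 x=0 y=0 u=0 v=1 clk=0 q=0 p=0
t12.Δ1 r=1 x=0 y=0 u=0 v=1 clk=1 q=0 p=0
t12.Δ2 r=1 x=0 y=0 u=0 v=0 clk=1 q=0 p=0
t12.Δ3 r=1 x=1 y=0 u=0 v=0 clk=1 q=0 p=0
t12.Δ4 r=1 x=1 y=1 u=0 v=0 clk=1 q=0 p=0
t12.Δ5 r=0 x=1 y=1 u=0 v=0 clk=1 q=1 p=0
t12.Δ6 r=0 x=1 y=1 u=0 v=0 clk=1 q=1 p=1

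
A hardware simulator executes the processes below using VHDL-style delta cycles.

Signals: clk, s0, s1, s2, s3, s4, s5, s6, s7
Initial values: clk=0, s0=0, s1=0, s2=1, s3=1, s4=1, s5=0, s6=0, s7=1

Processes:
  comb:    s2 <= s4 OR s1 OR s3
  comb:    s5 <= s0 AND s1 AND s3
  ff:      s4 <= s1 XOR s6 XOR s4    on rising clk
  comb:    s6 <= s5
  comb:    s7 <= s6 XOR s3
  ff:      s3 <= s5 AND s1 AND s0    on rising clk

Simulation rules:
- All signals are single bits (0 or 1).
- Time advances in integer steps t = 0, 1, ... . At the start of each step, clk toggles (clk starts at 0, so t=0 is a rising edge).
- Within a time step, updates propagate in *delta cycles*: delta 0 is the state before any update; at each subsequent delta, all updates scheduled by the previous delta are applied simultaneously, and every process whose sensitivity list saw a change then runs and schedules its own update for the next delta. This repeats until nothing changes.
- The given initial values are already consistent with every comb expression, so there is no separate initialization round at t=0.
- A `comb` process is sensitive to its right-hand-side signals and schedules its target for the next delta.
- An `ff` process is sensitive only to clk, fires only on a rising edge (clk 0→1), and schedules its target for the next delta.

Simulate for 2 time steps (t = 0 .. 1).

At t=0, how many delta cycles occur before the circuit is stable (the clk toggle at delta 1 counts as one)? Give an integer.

t=0 Δ0: s2=1 s0=0 s4=1 s1=0 s3=1 s5=0 s7=1 s6=0 clk=0
  Δ1: clk:0→1
  Δ2: s3:1→0
  Δ3: s7:1→0
  (3Δ to stable)
t=1 Δ0: s2=1 s0=0 s4=1 s1=0 s3=0 s5=0 s7=0 s6=0 clk=1
  Δ1: clk:1→0
  (1Δ to stable)

3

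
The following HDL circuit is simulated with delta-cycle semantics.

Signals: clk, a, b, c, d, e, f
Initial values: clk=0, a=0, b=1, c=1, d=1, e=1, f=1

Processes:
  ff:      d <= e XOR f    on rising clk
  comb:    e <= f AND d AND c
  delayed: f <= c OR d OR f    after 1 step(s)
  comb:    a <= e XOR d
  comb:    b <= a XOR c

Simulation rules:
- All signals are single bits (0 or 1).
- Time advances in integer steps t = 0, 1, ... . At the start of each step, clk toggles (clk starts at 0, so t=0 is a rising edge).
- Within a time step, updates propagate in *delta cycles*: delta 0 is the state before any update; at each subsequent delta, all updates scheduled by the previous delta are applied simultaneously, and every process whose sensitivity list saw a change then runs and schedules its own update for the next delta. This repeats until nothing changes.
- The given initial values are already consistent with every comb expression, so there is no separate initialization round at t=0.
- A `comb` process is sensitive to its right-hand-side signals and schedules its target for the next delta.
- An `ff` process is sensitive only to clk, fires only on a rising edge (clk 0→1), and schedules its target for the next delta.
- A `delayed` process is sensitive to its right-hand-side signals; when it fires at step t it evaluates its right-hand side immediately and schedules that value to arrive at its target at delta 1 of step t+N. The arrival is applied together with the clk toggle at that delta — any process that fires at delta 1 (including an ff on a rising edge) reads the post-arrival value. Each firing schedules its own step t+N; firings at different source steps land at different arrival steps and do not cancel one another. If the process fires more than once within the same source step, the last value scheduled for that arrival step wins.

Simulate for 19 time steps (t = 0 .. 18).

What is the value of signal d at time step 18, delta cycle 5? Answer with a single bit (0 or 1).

1

t0.Δ0 e=1 f=1 b=1 clk=0 c=1 a=0 d=1
t0.Δ1 e=1 f=1 b=1 clk=1 c=1 a=0 d=1
t0.Δ2 e=1 f=1 b=1 clk=1 c=1 a=0 d=0
t0.Δ3 e=0 f=1 b=1 clk=1 c=1 a=1 d=0
t0.Δ4 e=0 f=1 b=0 clk=1 c=1 a=0 d=0
t0.Δ5 e=0 f=1 b=1 clk=1 c=1 a=0 d=0
t1.Δ0 e=0 f=1 b=1 clk=1 c=1 a=0 d=0
t1.Δ1 e=0 f=1 b=1 clk=0 c=1 a=0 d=0
t2.Δ0 e=0 f=1 b=1 clk=0 c=1 a=0 d=0
t2.Δ1 e=0 f=1 b=1 clk=1 c=1 a=0 d=0
t2.Δ2 e=0 f=1 b=1 clk=1 c=1 a=0 d=1
t2.Δ3 e=1 f=1 b=1 clk=1 c=1 a=1 d=1
t2.Δ4 e=1 f=1 b=0 clk=1 c=1 a=0 d=1
t2.Δ5 e=1 f=1 b=1 clk=1 c=1 a=0 d=1
t3.Δ0 e=1 f=1 b=1 clk=1 c=1 a=0 d=1
t3.Δ1 e=1 f=1 b=1 clk=0 c=1 a=0 d=1
t4.Δ0 e=1 f=1 b=1 clk=0 c=1 a=0 d=1
t4.Δ1 e=1 f=1 b=1 clk=1 c=1 a=0 d=1
t4.Δ2 e=1 f=1 b=1 clk=1 c=1 a=0 d=0
t4.Δ3 e=0 f=1 b=1 clk=1 c=1 a=1 d=0
t4.Δ4 e=0 f=1 b=0 clk=1 c=1 a=0 d=0
t4.Δ5 e=0 f=1 b=1 clk=1 c=1 a=0 d=0
t5.Δ0 e=0 f=1 b=1 clk=1 c=1 a=0 d=0
t5.Δ1 e=0 f=1 b=1 clk=0 c=1 a=0 d=0
t6.Δ0 e=0 f=1 b=1 clk=0 c=1 a=0 d=0
t6.Δ1 e=0 f=1 b=1 clk=1 c=1 a=0 d=0
t6.Δ2 e=0 f=1 b=1 clk=1 c=1 a=0 d=1
t6.Δ3 e=1 f=1 b=1 clk=1 c=1 a=1 d=1
t6.Δ4 e=1 f=1 b=0 clk=1 c=1 a=0 d=1
t6.Δ5 e=1 f=1 b=1 clk=1 c=1 a=0 d=1
t7.Δ0 e=1 f=1 b=1 clk=1 c=1 a=0 d=1
t7.Δ1 e=1 f=1 b=1 clk=0 c=1 a=0 d=1
t8.Δ0 e=1 f=1 b=1 clk=0 c=1 a=0 d=1
t8.Δ1 e=1 f=1 b=1 clk=1 c=1 a=0 d=1
t8.Δ2 e=1 f=1 b=1 clk=1 c=1 a=0 d=0
t8.Δ3 e=0 f=1 b=1 clk=1 c=1 a=1 d=0
t8.Δ4 e=0 f=1 b=0 clk=1 c=1 a=0 d=0
t8.Δ5 e=0 f=1 b=1 clk=1 c=1 a=0 d=0
t9.Δ0 e=0 f=1 b=1 clk=1 c=1 a=0 d=0
t9.Δ1 e=0 f=1 b=1 clk=0 c=1 a=0 d=0
t10.Δ0 e=0 f=1 b=1 clk=0 c=1 a=0 d=0
t10.Δ1 e=0 f=1 b=1 clk=1 c=1 a=0 d=0
t10.Δ2 e=0 f=1 b=1 clk=1 c=1 a=0 d=1
t10.Δ3 e=1 f=1 b=1 clk=1 c=1 a=1 d=1
t10.Δ4 e=1 f=1 b=0 clk=1 c=1 a=0 d=1
t10.Δ5 e=1 f=1 b=1 clk=1 c=1 a=0 d=1
t11.Δ0 e=1 f=1 b=1 clk=1 c=1 a=0 d=1
t11.Δ1 e=1 f=1 b=1 clk=0 c=1 a=0 d=1
t12.Δ0 e=1 f=1 b=1 clk=0 c=1 a=0 d=1
t12.Δ1 e=1 f=1 b=1 clk=1 c=1 a=0 d=1
t12.Δ2 e=1 f=1 b=1 clk=1 c=1 a=0 d=0
t12.Δ3 e=0 f=1 b=1 clk=1 c=1 a=1 d=0
t12.Δ4 e=0 f=1 b=0 clk=1 c=1 a=0 d=0
t12.Δ5 e=0 f=1 b=1 clk=1 c=1 a=0 d=0
t13.Δ0 e=0 f=1 b=1 clk=1 c=1 a=0 d=0
t13.Δ1 e=0 f=1 b=1 clk=0 c=1 a=0 d=0
t14.Δ0 e=0 f=1 b=1 clk=0 c=1 a=0 d=0
t14.Δ1 e=0 f=1 b=1 clk=1 c=1 a=0 d=0
t14.Δ2 e=0 f=1 b=1 clk=1 c=1 a=0 d=1
t14.Δ3 e=1 f=1 b=1 clk=1 c=1 a=1 d=1
t14.Δ4 e=1 f=1 b=0 clk=1 c=1 a=0 d=1
t14.Δ5 e=1 f=1 b=1 clk=1 c=1 a=0 d=1
t15.Δ0 e=1 f=1 b=1 clk=1 c=1 a=0 d=1
t15.Δ1 e=1 f=1 b=1 clk=0 c=1 a=0 d=1
t16.Δ0 e=1 f=1 b=1 clk=0 c=1 a=0 d=1
t16.Δ1 e=1 f=1 b=1 clk=1 c=1 a=0 d=1
t16.Δ2 e=1 f=1 b=1 clk=1 c=1 a=0 d=0
t16.Δ3 e=0 f=1 b=1 clk=1 c=1 a=1 d=0
t16.Δ4 e=0 f=1 b=0 clk=1 c=1 a=0 d=0
t16.Δ5 e=0 f=1 b=1 clk=1 c=1 a=0 d=0
t17.Δ0 e=0 f=1 b=1 clk=1 c=1 a=0 d=0
t17.Δ1 e=0 f=1 b=1 clk=0 c=1 a=0 d=0
t18.Δ0 e=0 f=1 b=1 clk=0 c=1 a=0 d=0
t18.Δ1 e=0 f=1 b=1 clk=1 c=1 a=0 d=0
t18.Δ2 e=0 f=1 b=1 clk=1 c=1 a=0 d=1
t18.Δ3 e=1 f=1 b=1 clk=1 c=1 a=1 d=1
t18.Δ4 e=1 f=1 b=0 clk=1 c=1 a=0 d=1
t18.Δ5 e=1 f=1 b=1 clk=1 c=1 a=0 d=1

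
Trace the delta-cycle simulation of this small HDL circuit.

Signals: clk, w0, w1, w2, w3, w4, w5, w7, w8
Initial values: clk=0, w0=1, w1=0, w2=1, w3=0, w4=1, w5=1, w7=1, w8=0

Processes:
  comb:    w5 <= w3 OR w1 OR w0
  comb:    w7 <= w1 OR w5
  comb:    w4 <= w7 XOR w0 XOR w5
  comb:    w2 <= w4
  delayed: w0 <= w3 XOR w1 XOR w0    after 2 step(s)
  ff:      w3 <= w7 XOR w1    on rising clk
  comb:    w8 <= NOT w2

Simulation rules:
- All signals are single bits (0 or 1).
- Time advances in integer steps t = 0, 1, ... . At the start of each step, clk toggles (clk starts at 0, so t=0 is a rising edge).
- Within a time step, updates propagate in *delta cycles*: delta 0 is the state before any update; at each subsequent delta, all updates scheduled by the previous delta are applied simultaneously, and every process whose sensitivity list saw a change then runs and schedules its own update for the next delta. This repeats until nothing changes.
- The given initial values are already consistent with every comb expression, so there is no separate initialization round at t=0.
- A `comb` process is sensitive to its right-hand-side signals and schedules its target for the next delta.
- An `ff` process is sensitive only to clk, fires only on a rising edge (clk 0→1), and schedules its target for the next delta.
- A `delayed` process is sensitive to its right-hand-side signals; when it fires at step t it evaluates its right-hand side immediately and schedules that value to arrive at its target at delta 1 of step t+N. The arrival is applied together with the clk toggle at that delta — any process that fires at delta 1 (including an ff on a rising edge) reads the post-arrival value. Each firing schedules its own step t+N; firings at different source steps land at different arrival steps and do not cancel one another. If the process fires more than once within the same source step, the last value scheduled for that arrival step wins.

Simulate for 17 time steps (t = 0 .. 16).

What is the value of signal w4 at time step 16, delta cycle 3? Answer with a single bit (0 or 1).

1

t=0 Δ0: w7=1 clk=0 w8=0 w5=1 w3=0 w2=1 w4=1 w1=0 w0=1
  Δ1: clk:0→1
  Δ2: w3:0→1
  (2Δ to stable)
t=1 Δ0: w7=1 clk=1 w8=0 w5=1 w3=1 w2=1 w4=1 w1=0 w0=1
  Δ1: clk:1→0
  (1Δ to stable)
t=2 Δ0: w7=1 clk=0 w8=0 w5=1 w3=1 w2=1 w4=1 w1=0 w0=1
  Δ1: clk:0→1, w0:1→0
  Δ2: w4:1→0
  Δ3: w2:1→0
  Δ4: w8:0→1
  (4Δ to stable)
t=3 Δ0: w7=1 clk=1 w8=1 w5=1 w3=1 w2=0 w4=0 w1=0 w0=0
  Δ1: clk:1→0
  (1Δ to stable)
t=4 Δ0: w7=1 clk=0 w8=1 w5=1 w3=1 w2=0 w4=0 w1=0 w0=0
  Δ1: clk:0→1, w0:0→1
  Δ2: w4:0→1
  Δ3: w2:0→1
  Δ4: w8:1→0
  (4Δ to stable)
t=5 Δ0: w7=1 clk=1 w8=0 w5=1 w3=1 w2=1 w4=1 w1=0 w0=1
  Δ1: clk:1→0
  (1Δ to stable)
t=6 Δ0: w7=1 clk=0 w8=0 w5=1 w3=1 w2=1 w4=1 w1=0 w0=1
  Δ1: clk:0→1, w0:1→0
  Δ2: w4:1→0
  Δ3: w2:1→0
  Δ4: w8:0→1
  (4Δ to stable)
t=7 Δ0: w7=1 clk=1 w8=1 w5=1 w3=1 w2=0 w4=0 w1=0 w0=0
  Δ1: clk:1→0
  (1Δ to stable)
t=8 Δ0: w7=1 clk=0 w8=1 w5=1 w3=1 w2=0 w4=0 w1=0 w0=0
  Δ1: clk:0→1, w0:0→1
  Δ2: w4:0→1
  Δ3: w2:0→1
  Δ4: w8:1→0
  (4Δ to stable)
t=9 Δ0: w7=1 clk=1 w8=0 w5=1 w3=1 w2=1 w4=1 w1=0 w0=1
  Δ1: clk:1→0
  (1Δ to stable)
t=10 Δ0: w7=1 clk=0 w8=0 w5=1 w3=1 w2=1 w4=1 w1=0 w0=1
  Δ1: clk:0→1, w0:1→0
  Δ2: w4:1→0
  Δ3: w2:1→0
  Δ4: w8:0→1
  (4Δ to stable)
t=11 Δ0: w7=1 clk=1 w8=1 w5=1 w3=1 w2=0 w4=0 w1=0 w0=0
  Δ1: clk:1→0
  (1Δ to stable)
t=12 Δ0: w7=1 clk=0 w8=1 w5=1 w3=1 w2=0 w4=0 w1=0 w0=0
  Δ1: clk:0→1, w0:0→1
  Δ2: w4:0→1
  Δ3: w2:0→1
  Δ4: w8:1→0
  (4Δ to stable)
t=13 Δ0: w7=1 clk=1 w8=0 w5=1 w3=1 w2=1 w4=1 w1=0 w0=1
  Δ1: clk:1→0
  (1Δ to stable)
t=14 Δ0: w7=1 clk=0 w8=0 w5=1 w3=1 w2=1 w4=1 w1=0 w0=1
  Δ1: clk:0→1, w0:1→0
  Δ2: w4:1→0
  Δ3: w2:1→0
  Δ4: w8:0→1
  (4Δ to stable)
t=15 Δ0: w7=1 clk=1 w8=1 w5=1 w3=1 w2=0 w4=0 w1=0 w0=0
  Δ1: clk:1→0
  (1Δ to stable)
t=16 Δ0: w7=1 clk=0 w8=1 w5=1 w3=1 w2=0 w4=0 w1=0 w0=0
  Δ1: clk:0→1, w0:0→1
  Δ2: w4:0→1
  Δ3: w2:0→1
  Δ4: w8:1→0
  (4Δ to stable)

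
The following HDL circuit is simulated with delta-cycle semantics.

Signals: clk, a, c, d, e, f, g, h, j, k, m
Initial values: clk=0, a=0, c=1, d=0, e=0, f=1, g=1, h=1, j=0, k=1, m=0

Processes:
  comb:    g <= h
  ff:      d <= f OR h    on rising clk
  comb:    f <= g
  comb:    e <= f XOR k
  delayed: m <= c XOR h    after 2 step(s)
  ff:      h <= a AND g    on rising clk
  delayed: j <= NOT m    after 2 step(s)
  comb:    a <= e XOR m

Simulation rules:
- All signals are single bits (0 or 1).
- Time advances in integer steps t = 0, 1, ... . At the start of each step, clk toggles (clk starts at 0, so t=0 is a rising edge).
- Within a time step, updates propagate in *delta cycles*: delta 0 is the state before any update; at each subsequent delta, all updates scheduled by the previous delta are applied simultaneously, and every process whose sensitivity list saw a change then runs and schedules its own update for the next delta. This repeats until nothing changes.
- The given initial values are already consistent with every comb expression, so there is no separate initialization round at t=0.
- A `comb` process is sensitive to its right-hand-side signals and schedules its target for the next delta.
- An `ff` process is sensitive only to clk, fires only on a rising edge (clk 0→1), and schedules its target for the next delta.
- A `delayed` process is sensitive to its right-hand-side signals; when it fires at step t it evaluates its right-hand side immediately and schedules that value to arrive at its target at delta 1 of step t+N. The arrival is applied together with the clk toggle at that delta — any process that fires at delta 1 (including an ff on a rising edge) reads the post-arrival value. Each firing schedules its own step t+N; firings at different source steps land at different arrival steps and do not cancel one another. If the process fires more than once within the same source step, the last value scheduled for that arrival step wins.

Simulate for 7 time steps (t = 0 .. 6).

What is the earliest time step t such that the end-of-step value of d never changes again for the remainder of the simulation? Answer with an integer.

2

t0.Δ0 j=0 f=1 c=1 a=0 e=0 k=1 d=0 h=1 m=0 g=1 clk=0
t0.Δ1 j=0 f=1 c=1 a=0 e=0 k=1 d=0 h=1 m=0 g=1 clk=1
t0.Δ2 j=0 f=1 c=1 a=0 e=0 k=1 d=1 h=0 m=0 g=1 clk=1
t0.Δ3 j=0 f=1 c=1 a=0 e=0 k=1 d=1 h=0 m=0 g=0 clk=1
t0.Δ4 j=0 f=0 c=1 a=0 e=0 k=1 d=1 h=0 m=0 g=0 clk=1
t0.Δ5 j=0 f=0 c=1 a=0 e=1 k=1 d=1 h=0 m=0 g=0 clk=1
t0.Δ6 j=0 f=0 c=1 a=1 e=1 k=1 d=1 h=0 m=0 g=0 clk=1
t1.Δ0 j=0 f=0 c=1 a=1 e=1 k=1 d=1 h=0 m=0 g=0 clk=1
t1.Δ1 j=0 f=0 c=1 a=1 e=1 k=1 d=1 h=0 m=0 g=0 clk=0
t2.Δ0 j=0 f=0 c=1 a=1 e=1 k=1 d=1 h=0 m=0 g=0 clk=0
t2.Δ1 j=0 f=0 c=1 a=1 e=1 k=1 d=1 h=0 m=1 g=0 clk=1
t2.Δ2 j=0 f=0 c=1 a=0 e=1 k=1 d=0 h=0 m=1 g=0 clk=1
t3.Δ0 j=0 f=0 c=1 a=0 e=1 k=1 d=0 h=0 m=1 g=0 clk=1
t3.Δ1 j=0 f=0 c=1 a=0 e=1 k=1 d=0 h=0 m=1 g=0 clk=0
t4.Δ0 j=0 f=0 c=1 a=0 e=1 k=1 d=0 h=0 m=1 g=0 clk=0
t4.Δ1 j=0 f=0 c=1 a=0 e=1 k=1 d=0 h=0 m=1 g=0 clk=1
t5.Δ0 j=0 f=0 c=1 a=0 e=1 k=1 d=0 h=0 m=1 g=0 clk=1
t5.Δ1 j=0 f=0 c=1 a=0 e=1 k=1 d=0 h=0 m=1 g=0 clk=0
t6.Δ0 j=0 f=0 c=1 a=0 e=1 k=1 d=0 h=0 m=1 g=0 clk=0
t6.Δ1 j=0 f=0 c=1 a=0 e=1 k=1 d=0 h=0 m=1 g=0 clk=1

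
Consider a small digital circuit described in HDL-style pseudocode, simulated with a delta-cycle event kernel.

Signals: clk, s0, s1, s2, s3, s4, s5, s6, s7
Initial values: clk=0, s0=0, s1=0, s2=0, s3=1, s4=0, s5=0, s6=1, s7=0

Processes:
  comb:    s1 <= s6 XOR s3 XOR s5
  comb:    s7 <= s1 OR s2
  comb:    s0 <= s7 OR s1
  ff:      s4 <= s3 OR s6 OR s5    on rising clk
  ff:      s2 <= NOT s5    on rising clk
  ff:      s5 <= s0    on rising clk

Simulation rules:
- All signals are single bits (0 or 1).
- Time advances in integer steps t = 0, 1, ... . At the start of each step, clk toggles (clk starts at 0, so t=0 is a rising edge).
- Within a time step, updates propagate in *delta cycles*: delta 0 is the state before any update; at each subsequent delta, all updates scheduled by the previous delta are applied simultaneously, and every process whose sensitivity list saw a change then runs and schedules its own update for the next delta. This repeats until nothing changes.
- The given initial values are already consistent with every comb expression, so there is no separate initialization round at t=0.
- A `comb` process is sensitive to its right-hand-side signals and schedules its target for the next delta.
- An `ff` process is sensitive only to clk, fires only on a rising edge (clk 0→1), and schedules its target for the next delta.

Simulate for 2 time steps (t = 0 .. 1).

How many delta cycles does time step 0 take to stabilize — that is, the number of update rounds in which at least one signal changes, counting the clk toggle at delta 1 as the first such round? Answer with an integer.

t0.Δ0 s3=1 s5=0 s1=0 s7=0 clk=0 s2=0 s4=0 s6=1 s0=0
t0.Δ1 s3=1 s5=0 s1=0 s7=0 clk=1 s2=0 s4=0 s6=1 s0=0
t0.Δ2 s3=1 s5=0 s1=0 s7=0 clk=1 s2=1 s4=1 s6=1 s0=0
t0.Δ3 s3=1 s5=0 s1=0 s7=1 clk=1 s2=1 s4=1 s6=1 s0=0
t0.Δ4 s3=1 s5=0 s1=0 s7=1 clk=1 s2=1 s4=1 s6=1 s0=1
t1.Δ0 s3=1 s5=0 s1=0 s7=1 clk=1 s2=1 s4=1 s6=1 s0=1
t1.Δ1 s3=1 s5=0 s1=0 s7=1 clk=0 s2=1 s4=1 s6=1 s0=1

4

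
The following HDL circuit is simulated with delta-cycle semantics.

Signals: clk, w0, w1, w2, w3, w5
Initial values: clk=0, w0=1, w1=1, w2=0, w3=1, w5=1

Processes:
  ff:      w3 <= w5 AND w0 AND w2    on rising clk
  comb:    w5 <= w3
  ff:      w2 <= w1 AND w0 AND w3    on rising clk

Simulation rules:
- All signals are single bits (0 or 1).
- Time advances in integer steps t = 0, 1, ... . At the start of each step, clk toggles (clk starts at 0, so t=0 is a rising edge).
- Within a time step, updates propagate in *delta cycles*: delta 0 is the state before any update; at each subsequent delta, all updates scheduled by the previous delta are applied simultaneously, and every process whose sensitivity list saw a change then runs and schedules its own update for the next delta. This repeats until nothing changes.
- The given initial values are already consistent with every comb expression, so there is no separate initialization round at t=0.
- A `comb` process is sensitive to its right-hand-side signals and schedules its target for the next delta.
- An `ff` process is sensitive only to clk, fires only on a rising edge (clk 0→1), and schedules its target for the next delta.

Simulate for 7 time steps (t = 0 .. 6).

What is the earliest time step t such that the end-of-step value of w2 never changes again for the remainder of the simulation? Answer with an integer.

t0.Δ0 clk=0 w3=1 w1=1 w0=1 w2=0 w5=1
t0.Δ1 clk=1 w3=1 w1=1 w0=1 w2=0 w5=1
t0.Δ2 clk=1 w3=0 w1=1 w0=1 w2=1 w5=1
t0.Δ3 clk=1 w3=0 w1=1 w0=1 w2=1 w5=0
t1.Δ0 clk=1 w3=0 w1=1 w0=1 w2=1 w5=0
t1.Δ1 clk=0 w3=0 w1=1 w0=1 w2=1 w5=0
t2.Δ0 clk=0 w3=0 w1=1 w0=1 w2=1 w5=0
t2.Δ1 clk=1 w3=0 w1=1 w0=1 w2=1 w5=0
t2.Δ2 clk=1 w3=0 w1=1 w0=1 w2=0 w5=0
t3.Δ0 clk=1 w3=0 w1=1 w0=1 w2=0 w5=0
t3.Δ1 clk=0 w3=0 w1=1 w0=1 w2=0 w5=0
t4.Δ0 clk=0 w3=0 w1=1 w0=1 w2=0 w5=0
t4.Δ1 clk=1 w3=0 w1=1 w0=1 w2=0 w5=0
t5.Δ0 clk=1 w3=0 w1=1 w0=1 w2=0 w5=0
t5.Δ1 clk=0 w3=0 w1=1 w0=1 w2=0 w5=0
t6.Δ0 clk=0 w3=0 w1=1 w0=1 w2=0 w5=0
t6.Δ1 clk=1 w3=0 w1=1 w0=1 w2=0 w5=0

2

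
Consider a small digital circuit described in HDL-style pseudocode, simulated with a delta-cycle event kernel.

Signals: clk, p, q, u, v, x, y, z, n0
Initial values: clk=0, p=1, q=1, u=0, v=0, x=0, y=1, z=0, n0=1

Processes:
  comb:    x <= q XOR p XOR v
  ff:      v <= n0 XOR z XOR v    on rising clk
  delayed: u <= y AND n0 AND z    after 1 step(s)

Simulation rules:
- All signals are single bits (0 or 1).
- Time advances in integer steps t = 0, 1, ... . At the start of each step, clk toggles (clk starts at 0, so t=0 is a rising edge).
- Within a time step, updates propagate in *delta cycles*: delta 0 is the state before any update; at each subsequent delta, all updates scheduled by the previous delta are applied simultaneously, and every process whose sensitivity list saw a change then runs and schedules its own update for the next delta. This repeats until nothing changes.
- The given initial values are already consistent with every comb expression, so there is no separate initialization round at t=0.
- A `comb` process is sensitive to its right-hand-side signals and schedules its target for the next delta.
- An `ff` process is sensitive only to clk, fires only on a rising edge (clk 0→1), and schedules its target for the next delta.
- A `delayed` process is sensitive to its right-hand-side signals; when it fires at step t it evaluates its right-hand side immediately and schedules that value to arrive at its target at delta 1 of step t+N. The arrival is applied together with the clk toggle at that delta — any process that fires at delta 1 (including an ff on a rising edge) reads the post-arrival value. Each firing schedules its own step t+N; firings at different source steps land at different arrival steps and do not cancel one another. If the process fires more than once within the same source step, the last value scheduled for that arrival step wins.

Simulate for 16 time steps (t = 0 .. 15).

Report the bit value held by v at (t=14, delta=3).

[bits: clk,y,v,x,z,n0,u,q,p]
t=0: Δ0=010001011 Δ1=110001011 Δ2=111001011 Δ3=111101011 | 3Δ
t=1: Δ0=111101011 Δ1=011101011 | 1Δ
t=2: Δ0=011101011 Δ1=111101011 Δ2=110101011 Δ3=110001011 | 3Δ
t=3: Δ0=110001011 Δ1=010001011 | 1Δ
t=4: Δ0=010001011 Δ1=110001011 Δ2=111001011 Δ3=111101011 | 3Δ
t=5: Δ0=111101011 Δ1=011101011 | 1Δ
t=6: Δ0=011101011 Δ1=111101011 Δ2=110101011 Δ3=110001011 | 3Δ
t=7: Δ0=110001011 Δ1=010001011 | 1Δ
t=8: Δ0=010001011 Δ1=110001011 Δ2=111001011 Δ3=111101011 | 3Δ
t=9: Δ0=111101011 Δ1=011101011 | 1Δ
t=10: Δ0=011101011 Δ1=111101011 Δ2=110101011 Δ3=110001011 | 3Δ
t=11: Δ0=110001011 Δ1=010001011 | 1Δ
t=12: Δ0=010001011 Δ1=110001011 Δ2=111001011 Δ3=111101011 | 3Δ
t=13: Δ0=111101011 Δ1=011101011 | 1Δ
t=14: Δ0=011101011 Δ1=111101011 Δ2=110101011 Δ3=110001011 | 3Δ
t=15: Δ0=110001011 Δ1=010001011 | 1Δ

0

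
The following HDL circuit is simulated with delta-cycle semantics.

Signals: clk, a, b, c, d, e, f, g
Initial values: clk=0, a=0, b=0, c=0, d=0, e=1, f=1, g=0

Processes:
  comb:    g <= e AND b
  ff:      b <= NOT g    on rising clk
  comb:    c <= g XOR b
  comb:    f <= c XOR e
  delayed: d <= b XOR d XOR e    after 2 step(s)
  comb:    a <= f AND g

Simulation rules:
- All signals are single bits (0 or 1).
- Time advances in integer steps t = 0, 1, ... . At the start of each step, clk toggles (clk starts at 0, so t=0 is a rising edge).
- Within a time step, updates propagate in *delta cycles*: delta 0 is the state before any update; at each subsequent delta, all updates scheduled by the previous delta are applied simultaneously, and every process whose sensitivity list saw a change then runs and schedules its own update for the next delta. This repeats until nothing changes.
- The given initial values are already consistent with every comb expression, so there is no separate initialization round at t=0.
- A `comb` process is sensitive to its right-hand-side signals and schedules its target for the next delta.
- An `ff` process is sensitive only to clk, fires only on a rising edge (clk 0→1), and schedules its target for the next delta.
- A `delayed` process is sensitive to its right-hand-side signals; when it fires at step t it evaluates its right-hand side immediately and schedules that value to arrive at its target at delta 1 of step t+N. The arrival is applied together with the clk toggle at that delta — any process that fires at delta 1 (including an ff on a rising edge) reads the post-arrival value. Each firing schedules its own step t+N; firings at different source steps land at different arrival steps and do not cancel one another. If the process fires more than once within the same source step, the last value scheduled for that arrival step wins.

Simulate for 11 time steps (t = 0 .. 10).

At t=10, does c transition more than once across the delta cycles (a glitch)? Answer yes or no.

t=0 Δ0: f=1 b=0 d=0 g=0 e=1 c=0 a=0 clk=0
  Δ1: clk:0→1
  Δ2: b:0→1
  Δ3: g:0→1, c:0→1
  Δ4: f:1→0, c:1→0, a:0→1
  Δ5: f:0→1, a:1→0
  Δ6: a:0→1
  (6Δ to stable)
t=1 Δ0: f=1 b=1 d=0 g=1 e=1 c=0 a=1 clk=1
  Δ1: clk:1→0
  (1Δ to stable)
t=2 Δ0: f=1 b=1 d=0 g=1 e=1 c=0 a=1 clk=0
  Δ1: clk:0→1
  Δ2: b:1→0
  Δ3: g:1→0, c:0→1
  Δ4: f:1→0, c:1→0, a:1→0
  Δ5: f:0→1
  (5Δ to stable)
t=3 Δ0: f=1 b=0 d=0 g=0 e=1 c=0 a=0 clk=1
  Δ1: clk:1→0
  (1Δ to stable)
t=4 Δ0: f=1 b=0 d=0 g=0 e=1 c=0 a=0 clk=0
  Δ1: d:0→1, clk:0→1
  Δ2: b:0→1
  Δ3: g:0→1, c:0→1
  Δ4: f:1→0, c:1→0, a:0→1
  Δ5: f:0→1, a:1→0
  Δ6: a:0→1
  (6Δ to stable)
t=5 Δ0: f=1 b=1 d=1 g=1 e=1 c=0 a=1 clk=1
  Δ1: clk:1→0
  (1Δ to stable)
t=6 Δ0: f=1 b=1 d=1 g=1 e=1 c=0 a=1 clk=0
  Δ1: clk:0→1
  Δ2: b:1→0
  Δ3: g:1→0, c:0→1
  Δ4: f:1→0, c:1→0, a:1→0
  Δ5: f:0→1
  (5Δ to stable)
t=7 Δ0: f=1 b=0 d=1 g=0 e=1 c=0 a=0 clk=1
  Δ1: clk:1→0
  (1Δ to stable)
t=8 Δ0: f=1 b=0 d=1 g=0 e=1 c=0 a=0 clk=0
  Δ1: d:1→0, clk:0→1
  Δ2: b:0→1
  Δ3: g:0→1, c:0→1
  Δ4: f:1→0, c:1→0, a:0→1
  Δ5: f:0→1, a:1→0
  Δ6: a:0→1
  (6Δ to stable)
t=9 Δ0: f=1 b=1 d=0 g=1 e=1 c=0 a=1 clk=1
  Δ1: clk:1→0
  (1Δ to stable)
t=10 Δ0: f=1 b=1 d=0 g=1 e=1 c=0 a=1 clk=0
  Δ1: clk:0→1
  Δ2: b:1→0
  Δ3: g:1→0, c:0→1
  Δ4: f:1→0, c:1→0, a:1→0
  Δ5: f:0→1
  (5Δ to stable)

yes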